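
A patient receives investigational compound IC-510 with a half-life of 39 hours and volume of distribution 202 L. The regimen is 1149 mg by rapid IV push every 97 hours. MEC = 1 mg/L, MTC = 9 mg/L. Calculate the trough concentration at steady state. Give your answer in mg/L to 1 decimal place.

Over one 97-h interval, 97/39 ≈ 2.4872 half-lives elapse, leaving f ≈ 0.1784 of each dose.
Single-dose peak C₀ = D/Vd = 1149/202 ≈ 5.688 mg/L.
Steady-state trough Cmin,ss = C₀·f/(1−f) ≈ 5.688 × 0.1784/0.8216 ≈ 1.235 mg/L.
Trough 1.2 mg/L vs MEC 1 mg/L: adequate.

1.2 mg/L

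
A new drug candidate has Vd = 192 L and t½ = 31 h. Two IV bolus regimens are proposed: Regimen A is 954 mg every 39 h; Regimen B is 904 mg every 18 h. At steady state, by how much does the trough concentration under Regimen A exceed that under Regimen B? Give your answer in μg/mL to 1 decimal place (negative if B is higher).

Regimen A: f = (1/2)^(39/31) ≈ 0.4181; Cmin,ss = (954/192)·f/(1−f) ≈ 3.570 μg/mL.
Regimen B: f = (1/2)^(18/31) ≈ 0.6687; Cmin,ss = (904/192)·f/(1−f) ≈ 9.503 μg/mL.
Difference ≈ 3.570 − 9.503 ≈ -5.933 μg/mL.

-5.9 μg/mL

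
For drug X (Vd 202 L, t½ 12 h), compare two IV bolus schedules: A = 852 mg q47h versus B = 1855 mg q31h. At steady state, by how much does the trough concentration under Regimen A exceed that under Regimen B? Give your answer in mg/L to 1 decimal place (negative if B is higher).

-1.5 mg/L

Regimen A: f = (1/2)^(47/12) ≈ 0.0662; Cmin,ss = (852/202)·f/(1−f) ≈ 0.299 mg/L.
Regimen B: f = (1/2)^(31/12) ≈ 0.1669; Cmin,ss = (1855/202)·f/(1−f) ≈ 1.840 mg/L.
Difference ≈ 0.299 − 1.840 ≈ -1.541 mg/L.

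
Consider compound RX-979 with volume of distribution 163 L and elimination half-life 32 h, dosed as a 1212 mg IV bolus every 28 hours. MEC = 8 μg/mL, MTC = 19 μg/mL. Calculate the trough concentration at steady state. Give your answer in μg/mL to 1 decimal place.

k = ln2/t½ = ln2/32 ≈ 0.021661 h⁻¹; fraction remaining f = e^(−kτ) = e^(−0.021661×28) ≈ 0.5453.
Single-dose peak C₀ = D/Vd = 1212/163 ≈ 7.436 μg/mL.
Steady-state trough Cmin,ss = C₀·f/(1−f) ≈ 7.436 × 0.5453/0.4547 ≈ 8.918 μg/mL.
Trough 8.9 μg/mL vs MEC 8 μg/mL: adequate.

8.9 μg/mL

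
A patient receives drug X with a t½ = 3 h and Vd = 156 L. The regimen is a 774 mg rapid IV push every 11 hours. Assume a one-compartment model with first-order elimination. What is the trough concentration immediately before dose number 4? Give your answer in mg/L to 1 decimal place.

0.4 mg/L

f = (1/2)^(τ/t½) = (1/2)^(11/3) ≈ 0.0787.
C₀ = D/Vd = 774/156 ≈ 4.962 mg/L.
Before the 4th dose, 3 doses have been given. Superposition: Cmin = C₀·(f + f² + … + f^3).
≈ 4.962 × (0.0787 + 0.0062 + 0.0005) ≈ 4.962 × 0.0854 ≈ 0.424 mg/L.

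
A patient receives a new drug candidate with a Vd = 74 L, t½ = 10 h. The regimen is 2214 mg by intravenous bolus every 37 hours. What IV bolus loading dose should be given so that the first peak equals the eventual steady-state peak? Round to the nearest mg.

f = (1/2)^(37/10) ≈ 0.076947; accumulation ratio R = 1/(1−f) ≈ 1.08336.
Loading dose to hit Cmax,ss on first dose: D_load = D_maint·R ≈ 2214 × 1.08336 ≈ 2398.56 mg.

2399 mg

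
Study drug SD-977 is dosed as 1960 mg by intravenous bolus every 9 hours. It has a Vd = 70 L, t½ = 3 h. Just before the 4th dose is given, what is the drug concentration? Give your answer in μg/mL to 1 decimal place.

4.0 μg/mL

f = (1/2)^(τ/t½) = (1/2)^(9/3) ≈ 0.1250.
C₀ = D/Vd = 1960/70 ≈ 28.000 μg/mL.
Before the 4th dose, 3 doses have been given. Superposition: Cmin = C₀·(f + f² + … + f^3).
≈ 28.000 × (0.1250 + 0.0156 + 0.0020) ≈ 28.000 × 0.1426 ≈ 3.993 μg/mL.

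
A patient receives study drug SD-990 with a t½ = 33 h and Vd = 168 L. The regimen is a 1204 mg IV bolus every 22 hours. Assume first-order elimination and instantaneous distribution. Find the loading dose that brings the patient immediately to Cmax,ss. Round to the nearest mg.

f = (1/2)^(22/33) ≈ 0.629961; accumulation ratio R = 1/(1−f) ≈ 2.70242.
Loading dose to hit Cmax,ss on first dose: D_load = D_maint·R ≈ 1204 × 2.70242 ≈ 3253.71 mg.

3254 mg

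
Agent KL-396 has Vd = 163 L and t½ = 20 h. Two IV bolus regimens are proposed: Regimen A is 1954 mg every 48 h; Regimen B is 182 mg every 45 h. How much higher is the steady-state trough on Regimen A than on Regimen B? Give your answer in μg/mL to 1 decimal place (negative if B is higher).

Regimen A: f = (1/2)^(48/20) ≈ 0.1895; Cmin,ss = (1954/163)·f/(1−f) ≈ 2.803 μg/mL.
Regimen B: f = (1/2)^(45/20) ≈ 0.2102; Cmin,ss = (182/163)·f/(1−f) ≈ 0.297 μg/mL.
Difference ≈ 2.803 − 0.297 ≈ 2.506 μg/mL.

2.5 μg/mL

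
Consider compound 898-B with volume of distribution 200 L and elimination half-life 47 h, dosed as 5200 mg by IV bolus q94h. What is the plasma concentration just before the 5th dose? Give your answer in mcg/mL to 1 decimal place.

8.6 mcg/mL

f = (1/2)^(τ/t½) = (1/2)^(94/47) ≈ 0.2500.
C₀ = D/Vd = 5200/200 ≈ 26.000 mcg/mL.
Before the 5th dose, 4 doses have been given. Superposition: Cmin = C₀·(f + f² + … + f^4).
≈ 26.000 × (0.2500 + 0.0625 + 0.0156 + 0.0039) ≈ 26.000 × 0.3320 ≈ 8.632 mcg/mL.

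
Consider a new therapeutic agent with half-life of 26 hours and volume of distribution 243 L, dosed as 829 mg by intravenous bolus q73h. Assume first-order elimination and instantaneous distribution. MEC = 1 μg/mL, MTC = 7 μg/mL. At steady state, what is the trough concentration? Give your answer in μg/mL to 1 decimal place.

k = ln2/t½ = ln2/26 ≈ 0.026660 h⁻¹; fraction remaining f = e^(−kτ) = e^(−0.026660×73) ≈ 0.1428.
Each bolus raises the concentration by D/Vd = 829/243 ≈ 3.412 μg/mL.
Steady-state trough Cmin,ss = C₀·f/(1−f) ≈ 3.412 × 0.1428/0.8572 ≈ 0.568 μg/mL.
Trough 0.6 μg/mL vs MEC 1 μg/mL: subtherapeutic.

0.6 μg/mL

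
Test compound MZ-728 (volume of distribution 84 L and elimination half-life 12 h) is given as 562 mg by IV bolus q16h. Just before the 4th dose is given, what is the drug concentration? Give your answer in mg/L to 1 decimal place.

f = (1/2)^(τ/t½) = (1/2)^(16/12) ≈ 0.3969.
C₀ = D/Vd = 562/84 ≈ 6.690 mg/L.
Before the 4th dose, 3 doses have been given. Superposition: Cmin = C₀·(f + f² + … + f^3).
≈ 6.690 × (0.3969 + 0.1575 + 0.0625) ≈ 6.690 × 0.6169 ≈ 4.127 mg/L.

4.1 mg/L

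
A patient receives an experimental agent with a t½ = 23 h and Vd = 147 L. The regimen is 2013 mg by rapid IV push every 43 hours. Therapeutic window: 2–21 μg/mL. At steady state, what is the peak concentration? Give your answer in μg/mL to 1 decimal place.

τ/t½ = 43/23 ≈ 1.8696, so fraction remaining f = (1/2)^(43/23) ≈ 0.2737.
Accumulation ratio R = 1/(1 − f) ≈ 1/0.7263 ≈ 1.3768.
Single-dose peak C₀ = D/Vd = 2013/147 ≈ 13.694 μg/mL.
Cmax,ss = C₀/(1 − f) ≈ 13.694/0.7263 ≈ 18.854 μg/mL.
Peak 18.9 μg/mL vs MTC 21 μg/mL: below toxic threshold.

18.9 μg/mL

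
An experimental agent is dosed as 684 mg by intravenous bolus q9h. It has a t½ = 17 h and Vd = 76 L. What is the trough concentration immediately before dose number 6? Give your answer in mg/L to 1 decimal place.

f = (1/2)^(τ/t½) = (1/2)^(9/17) ≈ 0.6928.
C₀ = D/Vd = 684/76 ≈ 9.000 mg/L.
Before the 6th dose, 5 doses have been given. Superposition: Cmin = C₀·(f + f² + … + f^5).
≈ 9.000 × (0.6928 + 0.4800 + 0.3325 + 0.2304 + 0.1596) ≈ 9.000 × 1.8953 ≈ 17.058 mg/L.

17.1 mg/L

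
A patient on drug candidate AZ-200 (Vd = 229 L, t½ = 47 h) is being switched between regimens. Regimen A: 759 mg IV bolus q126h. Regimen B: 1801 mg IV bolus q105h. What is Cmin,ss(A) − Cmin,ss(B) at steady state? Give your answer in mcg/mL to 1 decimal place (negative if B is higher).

Regimen A: f = (1/2)^(126/47) ≈ 0.1559; Cmin,ss = (759/229)·f/(1−f) ≈ 0.612 mcg/mL.
Regimen B: f = (1/2)^(105/47) ≈ 0.2126; Cmin,ss = (1801/229)·f/(1−f) ≈ 2.123 mcg/mL.
Difference ≈ 0.612 − 2.123 ≈ -1.511 mcg/mL.

-1.5 mcg/mL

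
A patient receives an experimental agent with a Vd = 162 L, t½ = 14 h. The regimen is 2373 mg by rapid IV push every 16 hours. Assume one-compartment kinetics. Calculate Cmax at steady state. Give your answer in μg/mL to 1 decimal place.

Over one 16-h interval, 16/14 ≈ 1.1429 half-lives elapse, leaving f ≈ 0.4529 of each dose.
Accumulation ratio R = 1/(1 − f) ≈ 1/0.5471 ≈ 1.8278.
Single-dose peak C₀ = D/Vd = 2373/162 ≈ 14.648 μg/mL.
Steady-state peak Cmax,ss = C₀·R ≈ 14.648 × 1.8278 ≈ 26.774 μg/mL.

26.8 μg/mL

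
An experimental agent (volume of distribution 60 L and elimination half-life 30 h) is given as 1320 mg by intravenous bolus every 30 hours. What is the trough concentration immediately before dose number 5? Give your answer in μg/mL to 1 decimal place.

20.6 μg/mL

f = (1/2)^(τ/t½) = (1/2)^(30/30) ≈ 0.5000.
C₀ = D/Vd = 1320/60 ≈ 22.000 μg/mL.
Before the 5th dose, 4 doses have been given. Superposition: Cmin = C₀·(f + f² + … + f^4).
≈ 22.000 × (0.5000 + 0.2500 + 0.1250 + 0.0625) ≈ 22.000 × 0.9375 ≈ 20.625 μg/mL.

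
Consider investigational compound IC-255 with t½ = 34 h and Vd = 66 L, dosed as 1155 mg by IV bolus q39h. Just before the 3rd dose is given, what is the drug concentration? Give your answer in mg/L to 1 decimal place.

11.5 mg/L

f = (1/2)^(τ/t½) = (1/2)^(39/34) ≈ 0.4515.
C₀ = D/Vd = 1155/66 ≈ 17.500 mg/L.
Before the 3rd dose, 2 doses have been given. Superposition: Cmin = C₀·(f + f²).
≈ 17.500 × (0.4515 + 0.2039) ≈ 17.500 × 0.6554 ≈ 11.470 mg/L.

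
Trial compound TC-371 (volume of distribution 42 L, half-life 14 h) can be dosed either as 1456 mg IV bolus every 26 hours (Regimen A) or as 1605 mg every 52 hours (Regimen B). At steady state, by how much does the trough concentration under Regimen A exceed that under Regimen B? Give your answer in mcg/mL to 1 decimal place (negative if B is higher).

10.1 mcg/mL

Regimen A: f = (1/2)^(26/14) ≈ 0.2760; Cmin,ss = (1456/42)·f/(1−f) ≈ 13.215 mcg/mL.
Regimen B: f = (1/2)^(52/14) ≈ 0.0762; Cmin,ss = (1605/42)·f/(1−f) ≈ 3.152 mcg/mL.
Difference ≈ 13.215 − 3.152 ≈ 10.063 mcg/mL.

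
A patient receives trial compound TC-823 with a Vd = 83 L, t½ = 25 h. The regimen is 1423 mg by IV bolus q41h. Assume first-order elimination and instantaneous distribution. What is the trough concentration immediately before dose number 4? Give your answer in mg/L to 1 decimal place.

f = (1/2)^(τ/t½) = (1/2)^(41/25) ≈ 0.3209.
C₀ = D/Vd = 1423/83 ≈ 17.145 mg/L.
Before the 4th dose, 3 doses have been given. Superposition: Cmin = C₀·(f + f² + … + f^3).
≈ 17.145 × (0.3209 + 0.1030 + 0.0330) ≈ 17.145 × 0.4569 ≈ 7.834 mg/L.

7.8 mg/L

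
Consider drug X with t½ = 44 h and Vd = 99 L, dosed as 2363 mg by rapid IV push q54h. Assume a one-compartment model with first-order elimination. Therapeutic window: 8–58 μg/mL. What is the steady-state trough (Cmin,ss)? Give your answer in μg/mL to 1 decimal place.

τ/t½ = 54/44 ≈ 1.2273, so fraction remaining f = (1/2)^(54/44) ≈ 0.4271.
Accumulation ratio R = 1/(1 − f) ≈ 1/0.5729 ≈ 1.7455.
Each bolus raises the concentration by D/Vd = 2363/99 ≈ 23.869 μg/mL.
Steady-state peak Cmax,ss = C₀·R ≈ 23.869 × 1.7455 ≈ 41.663 μg/mL.
One interval later, Cmin,ss = Cmax,ss·e^(−kτ) ≈ 41.663 × 0.4271 ≈ 17.794 μg/mL.
Trough 17.8 μg/mL vs MEC 8 μg/mL: adequate.

17.8 μg/mL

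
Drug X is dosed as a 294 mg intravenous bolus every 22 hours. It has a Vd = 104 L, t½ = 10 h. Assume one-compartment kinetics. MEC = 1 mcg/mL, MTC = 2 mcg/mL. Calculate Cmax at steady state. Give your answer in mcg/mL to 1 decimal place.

3.6 mcg/mL

k = ln2/t½ = ln2/10 ≈ 0.069315 h⁻¹; fraction remaining f = e^(−kτ) = e^(−0.069315×22) ≈ 0.2176.
At steady state, accumulation factor R = 1/(1 − e^(−kτ)) ≈ 1.2781.
Each bolus raises the concentration by D/Vd = 294/104 ≈ 2.827 mcg/mL.
Steady-state peak Cmax,ss = C₀·R ≈ 2.827 × 1.2781 ≈ 3.613 mcg/mL.
Peak 3.6 mcg/mL vs MTC 2 mcg/mL: exceeds toxic threshold.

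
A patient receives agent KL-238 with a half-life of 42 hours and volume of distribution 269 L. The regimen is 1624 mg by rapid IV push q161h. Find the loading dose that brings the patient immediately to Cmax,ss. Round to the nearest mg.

1747 mg

f = (1/2)^(161/42) ≈ 0.070154; accumulation ratio R = 1/(1−f) ≈ 1.07545.
Loading dose to hit Cmax,ss on first dose: D_load = D_maint·R ≈ 1624 × 1.07545 ≈ 1746.53 mg.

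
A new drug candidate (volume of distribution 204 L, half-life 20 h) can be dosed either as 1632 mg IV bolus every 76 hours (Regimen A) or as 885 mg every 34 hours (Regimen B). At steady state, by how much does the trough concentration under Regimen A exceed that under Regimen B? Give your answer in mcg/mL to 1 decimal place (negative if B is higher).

-1.3 mcg/mL

Regimen A: f = (1/2)^(76/20) ≈ 0.0718; Cmin,ss = (1632/204)·f/(1−f) ≈ 0.619 mcg/mL.
Regimen B: f = (1/2)^(34/20) ≈ 0.3078; Cmin,ss = (885/204)·f/(1−f) ≈ 1.929 mcg/mL.
Difference ≈ 0.619 − 1.929 ≈ -1.310 mcg/mL.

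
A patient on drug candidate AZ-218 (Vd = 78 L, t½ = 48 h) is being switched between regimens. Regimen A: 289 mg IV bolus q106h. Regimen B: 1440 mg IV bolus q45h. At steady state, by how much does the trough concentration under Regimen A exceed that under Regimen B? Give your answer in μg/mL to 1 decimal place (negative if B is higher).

-19.1 μg/mL

Regimen A: f = (1/2)^(106/48) ≈ 0.2164; Cmin,ss = (289/78)·f/(1−f) ≈ 1.023 μg/mL.
Regimen B: f = (1/2)^(45/48) ≈ 0.5221; Cmin,ss = (1440/78)·f/(1−f) ≈ 20.169 μg/mL.
Difference ≈ 1.023 − 20.169 ≈ -19.146 μg/mL.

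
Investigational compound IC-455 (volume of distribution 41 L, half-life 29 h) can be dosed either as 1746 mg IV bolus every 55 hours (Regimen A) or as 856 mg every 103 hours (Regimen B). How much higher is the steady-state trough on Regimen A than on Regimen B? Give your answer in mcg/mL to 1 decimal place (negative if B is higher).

13.7 mcg/mL

Regimen A: f = (1/2)^(55/29) ≈ 0.2686; Cmin,ss = (1746/41)·f/(1−f) ≈ 15.639 mcg/mL.
Regimen B: f = (1/2)^(103/29) ≈ 0.0853; Cmin,ss = (856/41)·f/(1−f) ≈ 1.947 mcg/mL.
Difference ≈ 15.639 − 1.947 ≈ 13.692 mcg/mL.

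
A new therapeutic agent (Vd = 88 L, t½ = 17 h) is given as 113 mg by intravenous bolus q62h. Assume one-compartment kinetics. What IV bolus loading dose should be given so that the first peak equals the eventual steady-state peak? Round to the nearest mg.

f = (1/2)^(62/17) ≈ 0.079823; accumulation ratio R = 1/(1−f) ≈ 1.08675.
Loading dose to hit Cmax,ss on first dose: D_load = D_maint·R ≈ 113 × 1.08675 ≈ 122.80 mg.

123 mg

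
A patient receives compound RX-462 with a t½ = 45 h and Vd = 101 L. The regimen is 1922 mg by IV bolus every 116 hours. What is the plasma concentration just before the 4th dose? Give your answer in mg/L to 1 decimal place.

f = (1/2)^(τ/t½) = (1/2)^(116/45) ≈ 0.1675.
C₀ = D/Vd = 1922/101 ≈ 19.030 mg/L.
Before the 4th dose, 3 doses have been given. Superposition: Cmin = C₀·(f + f² + … + f^3).
≈ 19.030 × (0.1675 + 0.0281 + 0.0047) ≈ 19.030 × 0.2003 ≈ 3.812 mg/L.

3.8 mg/L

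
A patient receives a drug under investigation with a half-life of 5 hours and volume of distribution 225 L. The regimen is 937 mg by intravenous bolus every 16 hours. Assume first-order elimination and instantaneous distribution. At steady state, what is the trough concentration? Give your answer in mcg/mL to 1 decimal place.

0.5 mcg/mL

Over one 16-h interval, 16/5 ≈ 3.2 half-lives elapse, leaving f ≈ 0.1088 of each dose.
Single-dose peak C₀ = D/Vd = 937/225 ≈ 4.164 mcg/mL.
Steady-state trough Cmin,ss = C₀·f/(1−f) ≈ 4.164 × 0.1088/0.8912 ≈ 0.508 mcg/mL.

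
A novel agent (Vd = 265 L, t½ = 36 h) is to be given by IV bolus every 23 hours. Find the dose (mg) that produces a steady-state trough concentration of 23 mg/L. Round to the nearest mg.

τ/t½ = 23/36 ≈ 0.63889, so f = (1/2)^(23/36) ≈ 0.642207.
Cmin,ss = (D/Vd)·f/(1−f), so D = Cmin,ss·Vd·(1−f)/f.
D = 23 × 265 × (1−f)/f ≈ 23 × 265 × 0.55713 ≈ 3395.71 mg.

3396 mg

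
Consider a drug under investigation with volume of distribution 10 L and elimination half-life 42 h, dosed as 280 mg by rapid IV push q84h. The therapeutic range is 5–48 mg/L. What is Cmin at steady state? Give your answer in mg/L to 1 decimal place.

The dosing interval is 2 half-lives, so f = 2^(−2) = 0.25.
At steady state, R = 1/(1 − 0.25) = 4/3.
Single-dose peak C₀ = D/Vd = 280/10 = 28 mg/L.
Steady-state peak Cmax,ss = C₀·R = 28 × 4/3 ≈ 37.333 mg/L.
Steady-state trough Cmin,ss = Cmax,ss·f ≈ 37.333 × 0.25 ≈ 9.333 mg/L.
Trough 9.3 mg/L vs MEC 5 mg/L: adequate.

9.3 mg/L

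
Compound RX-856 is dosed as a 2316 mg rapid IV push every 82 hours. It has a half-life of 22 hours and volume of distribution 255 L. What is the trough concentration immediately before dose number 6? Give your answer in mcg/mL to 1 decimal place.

0.7 mcg/mL

f = (1/2)^(τ/t½) = (1/2)^(82/22) ≈ 0.0755.
C₀ = D/Vd = 2316/255 ≈ 9.082 mcg/mL.
Before the 6th dose, 5 doses have been given. Superposition: Cmin = C₀·(f + f² + … + f^5).
≈ 9.082 × (0.0755 + 0.0057 + 0.0004 + 0.0000 + 0.0000) ≈ 9.082 × 0.0816 ≈ 0.741 mcg/mL.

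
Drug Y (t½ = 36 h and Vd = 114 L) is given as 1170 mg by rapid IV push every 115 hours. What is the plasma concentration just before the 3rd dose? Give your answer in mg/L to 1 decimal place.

f = (1/2)^(τ/t½) = (1/2)^(115/36) ≈ 0.1092.
C₀ = D/Vd = 1170/114 ≈ 10.263 mg/L.
Before the 3rd dose, 2 doses have been given. Superposition: Cmin = C₀·(f + f²).
≈ 10.263 × (0.1092 + 0.0119) ≈ 10.263 × 0.1211 ≈ 1.243 mg/L.

1.2 mg/L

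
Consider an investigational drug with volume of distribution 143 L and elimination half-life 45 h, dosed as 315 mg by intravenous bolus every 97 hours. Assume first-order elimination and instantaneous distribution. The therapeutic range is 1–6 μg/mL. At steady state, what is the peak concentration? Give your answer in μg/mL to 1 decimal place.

2.8 μg/mL

Over one 97-h interval, 97/45 ≈ 2.1556 half-lives elapse, leaving f ≈ 0.2244 of each dose.
At steady state, accumulation factor R = 1/(1 − e^(−kτ)) ≈ 1.2893.
Single-dose peak C₀ = D/Vd = 315/143 ≈ 2.203 μg/mL.
Steady-state peak Cmax,ss = C₀·R ≈ 2.203 × 1.2893 ≈ 2.840 μg/mL.
Peak 2.8 μg/mL vs MTC 6 μg/mL: below toxic threshold.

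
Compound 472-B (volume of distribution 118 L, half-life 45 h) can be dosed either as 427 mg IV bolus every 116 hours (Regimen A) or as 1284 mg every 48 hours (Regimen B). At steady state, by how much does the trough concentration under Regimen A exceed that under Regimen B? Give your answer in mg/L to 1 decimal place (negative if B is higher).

Regimen A: f = (1/2)^(116/45) ≈ 0.1675; Cmin,ss = (427/118)·f/(1−f) ≈ 0.728 mg/L.
Regimen B: f = (1/2)^(48/45) ≈ 0.4774; Cmin,ss = (1284/118)·f/(1−f) ≈ 9.940 mg/L.
Difference ≈ 0.728 − 9.940 ≈ -9.212 mg/L.

-9.2 mg/L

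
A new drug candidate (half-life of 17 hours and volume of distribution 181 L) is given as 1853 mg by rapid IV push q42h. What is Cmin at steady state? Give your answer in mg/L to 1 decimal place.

2.3 mg/L

Over one 42-h interval, 42/17 ≈ 2.4706 half-lives elapse, leaving f ≈ 0.1804 of each dose.
At steady state, accumulation factor R = 1/(1 − e^(−kτ)) ≈ 1.2201.
Each bolus raises the concentration by D/Vd = 1853/181 ≈ 10.238 mg/L.
Steady-state peak Cmax,ss = C₀·R ≈ 10.238 × 1.2201 ≈ 12.491 mg/L.
One interval later, Cmin,ss = Cmax,ss·e^(−kτ) ≈ 12.491 × 0.1804 ≈ 2.253 mg/L.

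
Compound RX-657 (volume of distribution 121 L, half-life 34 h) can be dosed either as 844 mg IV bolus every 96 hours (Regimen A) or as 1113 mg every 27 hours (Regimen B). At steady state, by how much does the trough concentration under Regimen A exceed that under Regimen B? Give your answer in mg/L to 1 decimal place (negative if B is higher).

-11.4 mg/L

Regimen A: f = (1/2)^(96/34) ≈ 0.1413; Cmin,ss = (844/121)·f/(1−f) ≈ 1.148 mg/L.
Regimen B: f = (1/2)^(27/34) ≈ 0.5767; Cmin,ss = (1113/121)·f/(1−f) ≈ 12.532 mg/L.
Difference ≈ 1.148 − 12.532 ≈ -11.384 mg/L.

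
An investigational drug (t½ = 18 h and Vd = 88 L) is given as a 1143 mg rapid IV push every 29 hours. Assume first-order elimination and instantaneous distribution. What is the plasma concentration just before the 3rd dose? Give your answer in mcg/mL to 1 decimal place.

5.6 mcg/mL

f = (1/2)^(τ/t½) = (1/2)^(29/18) ≈ 0.3273.
C₀ = D/Vd = 1143/88 ≈ 12.989 mcg/mL.
Before the 3rd dose, 2 doses have been given. Superposition: Cmin = C₀·(f + f²).
≈ 12.989 × (0.3273 + 0.1071) ≈ 12.989 × 0.4344 ≈ 5.642 mcg/mL.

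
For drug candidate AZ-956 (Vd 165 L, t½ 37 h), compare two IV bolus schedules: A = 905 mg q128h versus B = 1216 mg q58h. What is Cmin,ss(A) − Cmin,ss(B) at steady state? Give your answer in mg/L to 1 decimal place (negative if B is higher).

-3.2 mg/L

Regimen A: f = (1/2)^(128/37) ≈ 0.0909; Cmin,ss = (905/165)·f/(1−f) ≈ 0.548 mg/L.
Regimen B: f = (1/2)^(58/37) ≈ 0.3374; Cmin,ss = (1216/165)·f/(1−f) ≈ 3.753 mg/L.
Difference ≈ 0.548 − 3.753 ≈ -3.205 mg/L.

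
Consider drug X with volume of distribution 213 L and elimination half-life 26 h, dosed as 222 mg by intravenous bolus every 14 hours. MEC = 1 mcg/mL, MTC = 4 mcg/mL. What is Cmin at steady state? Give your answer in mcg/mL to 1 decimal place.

2.3 mcg/mL

τ/t½ = 14/26 ≈ 0.53846, so fraction remaining f = (1/2)^(14/26) ≈ 0.6885.
Single-dose peak C₀ = D/Vd = 222/213 ≈ 1.042 mcg/mL.
Steady-state trough Cmin,ss = C₀·f/(1−f) ≈ 1.042 × 0.6885/0.3115 ≈ 2.303 mcg/mL.
Trough 2.3 mcg/mL vs MEC 1 mcg/mL: adequate.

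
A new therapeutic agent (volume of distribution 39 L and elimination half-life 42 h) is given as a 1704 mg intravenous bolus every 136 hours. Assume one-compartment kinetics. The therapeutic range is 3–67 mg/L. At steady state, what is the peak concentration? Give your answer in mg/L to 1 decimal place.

τ/t½ = 136/42 ≈ 3.2381, so fraction remaining f = (1/2)^(136/42) ≈ 0.1060.
At steady state, accumulation factor R = 1/(1 − e^(−kτ)) ≈ 1.1186.
Each bolus raises the concentration by D/Vd = 1704/39 ≈ 43.692 mg/L.
Cmax,ss = C₀/(1 − f) ≈ 43.692/0.8940 ≈ 48.872 mg/L.
Peak 48.9 mg/L vs MTC 67 mg/L: below toxic threshold.

48.9 mg/L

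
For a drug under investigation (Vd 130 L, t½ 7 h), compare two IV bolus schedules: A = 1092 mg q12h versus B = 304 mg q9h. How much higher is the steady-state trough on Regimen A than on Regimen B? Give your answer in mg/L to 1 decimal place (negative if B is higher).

2.1 mg/L

Regimen A: f = (1/2)^(12/7) ≈ 0.3048; Cmin,ss = (1092/130)·f/(1−f) ≈ 3.683 mg/L.
Regimen B: f = (1/2)^(9/7) ≈ 0.4102; Cmin,ss = (304/130)·f/(1−f) ≈ 1.626 mg/L.
Difference ≈ 3.683 − 1.626 ≈ 2.057 mg/L.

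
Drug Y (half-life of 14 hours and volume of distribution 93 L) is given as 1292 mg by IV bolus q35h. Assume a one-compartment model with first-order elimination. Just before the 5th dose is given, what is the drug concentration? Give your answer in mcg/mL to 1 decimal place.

3.0 mcg/mL

f = (1/2)^(τ/t½) = (1/2)^(35/14) ≈ 0.1768.
C₀ = D/Vd = 1292/93 ≈ 13.892 mcg/mL.
Before the 5th dose, 4 doses have been given. Superposition: Cmin = C₀·(f + f² + … + f^4).
≈ 13.892 × (0.1768 + 0.0313 + 0.0055 + 0.0010) ≈ 13.892 × 0.2146 ≈ 2.981 mcg/mL.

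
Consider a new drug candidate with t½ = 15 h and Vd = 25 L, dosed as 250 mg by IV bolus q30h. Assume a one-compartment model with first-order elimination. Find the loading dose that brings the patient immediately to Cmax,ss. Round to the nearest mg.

f = (1/2)^(30/15) ≈ 0.250000; accumulation ratio R = 1/(1−f) ≈ 1.33333.
Loading dose to hit Cmax,ss on first dose: D_load = D_maint·R ≈ 250 × 1.33333 ≈ 333.33 mg.

333 mg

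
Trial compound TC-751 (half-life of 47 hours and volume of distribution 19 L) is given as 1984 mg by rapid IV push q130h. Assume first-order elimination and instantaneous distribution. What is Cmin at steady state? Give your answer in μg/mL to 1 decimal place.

k = ln2/t½ = ln2/47 ≈ 0.014748 h⁻¹; fraction remaining f = e^(−kτ) = e^(−0.014748×130) ≈ 0.1470.
Each bolus raises the concentration by D/Vd = 1984/19 ≈ 104.421 μg/mL.
Steady-state trough Cmin,ss = C₀·f/(1−f) ≈ 104.421 × 0.1470/0.8530 ≈ 17.995 μg/mL.

18.0 μg/mL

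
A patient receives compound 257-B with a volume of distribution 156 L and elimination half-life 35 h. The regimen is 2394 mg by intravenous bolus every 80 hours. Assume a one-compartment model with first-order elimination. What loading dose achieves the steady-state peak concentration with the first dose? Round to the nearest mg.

3012 mg

f = (1/2)^(80/35) ≈ 0.205084; accumulation ratio R = 1/(1−f) ≈ 1.25799.
Loading dose to hit Cmax,ss on first dose: D_load = D_maint·R ≈ 2394 × 1.25799 ≈ 3011.63 mg.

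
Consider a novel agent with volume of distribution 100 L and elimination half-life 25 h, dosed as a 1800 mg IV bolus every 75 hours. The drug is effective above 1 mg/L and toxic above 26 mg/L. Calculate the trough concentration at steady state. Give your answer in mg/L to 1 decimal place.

2.6 mg/L

The dosing interval is 3 half-lives, so f = 2^(−3) = 0.125.
At steady state, R = 1/(1 − 0.125) = 8/7.
Single-dose peak C₀ = D/Vd = 1800/100 = 18 mg/L.
Steady-state peak Cmax,ss = C₀·R = 18 × 8/7 ≈ 20.571 mg/L.
Steady-state trough Cmin,ss = Cmax,ss·f ≈ 20.571 × 0.125 ≈ 2.571 mg/L.
Trough 2.6 mg/L vs MEC 1 mg/L: adequate.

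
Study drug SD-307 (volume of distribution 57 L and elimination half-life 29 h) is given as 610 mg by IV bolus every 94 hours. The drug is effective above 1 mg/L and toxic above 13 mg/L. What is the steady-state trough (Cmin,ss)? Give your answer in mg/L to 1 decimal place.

τ/t½ = 94/29 ≈ 3.2414, so fraction remaining f = (1/2)^(94/29) ≈ 0.1057.
At steady state, accumulation factor R = 1/(1 − e^(−kτ)) ≈ 1.1182.
Single-dose peak C₀ = D/Vd = 610/57 ≈ 10.702 mg/L.
Steady-state peak Cmax,ss = C₀·R ≈ 10.702 × 1.1182 ≈ 11.967 mg/L.
One interval later, Cmin,ss = Cmax,ss·e^(−kτ) ≈ 11.967 × 0.1057 ≈ 1.265 mg/L.
Trough 1.3 mg/L vs MEC 1 mg/L: adequate.

1.3 mg/L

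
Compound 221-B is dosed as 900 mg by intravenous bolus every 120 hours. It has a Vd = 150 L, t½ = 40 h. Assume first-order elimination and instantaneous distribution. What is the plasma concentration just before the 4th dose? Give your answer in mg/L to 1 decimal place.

0.9 mg/L

f = (1/2)^(τ/t½) = (1/2)^(120/40) ≈ 0.1250.
C₀ = D/Vd = 900/150 ≈ 6.000 mg/L.
Before the 4th dose, 3 doses have been given. Superposition: Cmin = C₀·(f + f² + … + f^3).
≈ 6.000 × (0.1250 + 0.0156 + 0.0020) ≈ 6.000 × 0.1426 ≈ 0.856 mg/L.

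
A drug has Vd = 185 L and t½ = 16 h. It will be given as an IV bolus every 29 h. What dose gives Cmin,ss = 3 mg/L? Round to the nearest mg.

1394 mg

τ/t½ = 29/16 ≈ 1.8125, so f = (1/2)^(29/16) ≈ 0.284697.
Cmin,ss = (D/Vd)·f/(1−f), so D = Cmin,ss·Vd·(1−f)/f.
D = 3 × 185 × (1−f)/f ≈ 3 × 185 × 2.51251 ≈ 1394.44 mg.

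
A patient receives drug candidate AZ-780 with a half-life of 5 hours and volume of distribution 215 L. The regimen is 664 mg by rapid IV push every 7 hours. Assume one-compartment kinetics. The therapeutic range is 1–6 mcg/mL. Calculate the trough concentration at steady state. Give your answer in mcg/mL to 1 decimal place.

k = ln2/t½ = ln2/5 ≈ 0.138629 h⁻¹; fraction remaining f = e^(−kτ) = e^(−0.138629×7) ≈ 0.3789.
Accumulation ratio R = 1/(1 − f) ≈ 1/0.6211 ≈ 1.6100.
Single-dose peak C₀ = D/Vd = 664/215 ≈ 3.088 mcg/mL.
Steady-state peak Cmax,ss = C₀·R ≈ 3.088 × 1.6100 ≈ 4.972 mcg/mL.
One interval later, Cmin,ss = Cmax,ss·e^(−kτ) ≈ 4.972 × 0.3789 ≈ 1.884 mcg/mL.
Trough 1.9 mcg/mL vs MEC 1 mcg/mL: adequate.

1.9 mcg/mL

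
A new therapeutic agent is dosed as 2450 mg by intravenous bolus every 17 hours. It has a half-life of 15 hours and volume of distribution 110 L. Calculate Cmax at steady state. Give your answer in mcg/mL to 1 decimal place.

40.9 mcg/mL

k = ln2/t½ = ln2/15 ≈ 0.046210 h⁻¹; fraction remaining f = e^(−kτ) = e^(−0.046210×17) ≈ 0.4559.
At steady state, accumulation factor R = 1/(1 − e^(−kτ)) ≈ 1.8379.
Each bolus raises the concentration by D/Vd = 2450/110 ≈ 22.273 mcg/mL.
Cmax,ss = C₀/(1 − f) ≈ 22.273/0.5441 ≈ 40.935 mcg/mL.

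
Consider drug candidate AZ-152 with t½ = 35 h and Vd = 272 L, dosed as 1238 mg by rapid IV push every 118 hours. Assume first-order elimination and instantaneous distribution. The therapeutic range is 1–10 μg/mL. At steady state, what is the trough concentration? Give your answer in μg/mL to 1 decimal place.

0.5 μg/mL

Over one 118-h interval, 118/35 ≈ 3.3714 half-lives elapse, leaving f ≈ 0.0966 of each dose.
Accumulation ratio R = 1/(1 − f) ≈ 1/0.9034 ≈ 1.1069.
Each bolus raises the concentration by D/Vd = 1238/272 ≈ 4.551 μg/mL.
Cmax,ss = C₀/(1 − f) ≈ 4.551/0.9034 ≈ 5.038 μg/mL.
One interval later, Cmin,ss = Cmax,ss·e^(−kτ) ≈ 5.038 × 0.0966 ≈ 0.487 μg/mL.
Trough 0.5 μg/mL vs MEC 1 μg/mL: subtherapeutic.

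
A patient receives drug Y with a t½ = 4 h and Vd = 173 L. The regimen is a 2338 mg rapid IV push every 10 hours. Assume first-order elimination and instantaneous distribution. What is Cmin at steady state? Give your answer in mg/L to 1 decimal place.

2.9 mg/L

Over one 10-h interval, 10/4 ≈ 2.5 half-lives elapse, leaving f ≈ 0.1768 of each dose.
At steady state, accumulation factor R = 1/(1 − e^(−kτ)) ≈ 1.2148.
Single-dose peak C₀ = D/Vd = 2338/173 ≈ 13.514 mg/L.
Steady-state peak Cmax,ss = C₀·R ≈ 13.514 × 1.2148 ≈ 16.417 mg/L.
Steady-state trough Cmin,ss = Cmax,ss·f ≈ 16.417 × 0.1768 ≈ 2.903 mg/L.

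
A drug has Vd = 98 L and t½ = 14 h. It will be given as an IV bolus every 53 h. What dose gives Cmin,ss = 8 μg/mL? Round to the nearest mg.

10029 mg

τ/t½ = 53/14 ≈ 3.7857, so f = (1/2)^(53/14) ≈ 0.072508.
Cmin,ss = (D/Vd)·f/(1−f), so D = Cmin,ss·Vd·(1−f)/f.
D = 8 × 98 × (1−f)/f ≈ 8 × 98 × 12.79158 ≈ 10028.60 mg.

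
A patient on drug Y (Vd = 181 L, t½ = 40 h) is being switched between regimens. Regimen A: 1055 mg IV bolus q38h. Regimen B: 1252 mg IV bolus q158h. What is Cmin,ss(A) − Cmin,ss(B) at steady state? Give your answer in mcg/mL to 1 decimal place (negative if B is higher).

5.8 mcg/mL

Regimen A: f = (1/2)^(38/40) ≈ 0.5176; Cmin,ss = (1055/181)·f/(1−f) ≈ 6.254 mcg/mL.
Regimen B: f = (1/2)^(158/40) ≈ 0.0647; Cmin,ss = (1252/181)·f/(1−f) ≈ 0.478 mcg/mL.
Difference ≈ 6.254 − 0.478 ≈ 5.776 mcg/mL.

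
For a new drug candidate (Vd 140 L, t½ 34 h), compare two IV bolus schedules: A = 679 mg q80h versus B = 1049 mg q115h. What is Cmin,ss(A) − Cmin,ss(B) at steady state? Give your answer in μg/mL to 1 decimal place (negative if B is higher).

Regimen A: f = (1/2)^(80/34) ≈ 0.1957; Cmin,ss = (679/140)·f/(1−f) ≈ 1.180 μg/mL.
Regimen B: f = (1/2)^(115/34) ≈ 0.0959; Cmin,ss = (1049/140)·f/(1−f) ≈ 0.795 μg/mL.
Difference ≈ 1.180 − 0.795 ≈ 0.385 μg/mL.

0.4 μg/mL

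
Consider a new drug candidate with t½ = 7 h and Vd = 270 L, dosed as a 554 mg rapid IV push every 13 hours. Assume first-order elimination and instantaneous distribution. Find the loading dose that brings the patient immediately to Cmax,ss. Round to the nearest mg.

765 mg

f = (1/2)^(13/7) ≈ 0.276022; accumulation ratio R = 1/(1−f) ≈ 1.38126.
Loading dose to hit Cmax,ss on first dose: D_load = D_maint·R ≈ 554 × 1.38126 ≈ 765.22 mg.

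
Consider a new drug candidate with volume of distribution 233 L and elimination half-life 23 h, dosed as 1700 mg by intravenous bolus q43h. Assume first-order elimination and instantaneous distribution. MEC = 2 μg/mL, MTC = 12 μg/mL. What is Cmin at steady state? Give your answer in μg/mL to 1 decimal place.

2.7 μg/mL

Over one 43-h interval, 43/23 ≈ 1.8696 half-lives elapse, leaving f ≈ 0.2737 of each dose.
Accumulation ratio R = 1/(1 − f) ≈ 1/0.7263 ≈ 1.3768.
Each bolus raises the concentration by D/Vd = 1700/233 ≈ 7.296 μg/mL.
Steady-state peak Cmax,ss = C₀·R ≈ 7.296 × 1.3768 ≈ 10.045 μg/mL.
Steady-state trough Cmin,ss = Cmax,ss·f ≈ 10.045 × 0.2737 ≈ 2.749 μg/mL.
Trough 2.7 μg/mL vs MEC 2 μg/mL: adequate.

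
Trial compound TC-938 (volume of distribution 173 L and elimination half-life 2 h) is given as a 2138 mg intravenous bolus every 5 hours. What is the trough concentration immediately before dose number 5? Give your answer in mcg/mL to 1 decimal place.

f = (1/2)^(τ/t½) = (1/2)^(5/2) ≈ 0.1768.
C₀ = D/Vd = 2138/173 ≈ 12.358 mcg/mL.
Before the 5th dose, 4 doses have been given. Superposition: Cmin = C₀·(f + f² + … + f^4).
≈ 12.358 × (0.1768 + 0.0313 + 0.0055 + 0.0010) ≈ 12.358 × 0.2146 ≈ 2.652 mcg/mL.

2.7 mcg/mL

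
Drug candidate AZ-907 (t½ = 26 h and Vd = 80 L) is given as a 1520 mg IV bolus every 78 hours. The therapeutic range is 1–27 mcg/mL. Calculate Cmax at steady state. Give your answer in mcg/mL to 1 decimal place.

τ = 78 h = 3 half-lives, so f = (1/2)^3 = 0.125.
Accumulation ratio R = 1/(1 − f) = 1/0.875 = 8/7.
Single-dose peak C₀ = D/Vd = 1520/80 = 19 mcg/mL.
Steady-state peak Cmax,ss = C₀·R = 19 × 8/7 ≈ 21.714 mcg/mL.
Peak 21.7 mcg/mL vs MTC 27 mcg/mL: below toxic threshold.

21.7 mcg/mL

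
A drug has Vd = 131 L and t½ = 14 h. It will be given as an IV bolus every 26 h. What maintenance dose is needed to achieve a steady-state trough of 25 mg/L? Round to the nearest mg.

8590 mg

τ/t½ = 26/14 ≈ 1.8571, so f = (1/2)^(26/14) ≈ 0.276022.
Cmin,ss = (D/Vd)·f/(1−f), so D = Cmin,ss·Vd·(1−f)/f.
D = 25 × 131 × (1−f)/f ≈ 25 × 131 × 2.62290 ≈ 8590.00 mg.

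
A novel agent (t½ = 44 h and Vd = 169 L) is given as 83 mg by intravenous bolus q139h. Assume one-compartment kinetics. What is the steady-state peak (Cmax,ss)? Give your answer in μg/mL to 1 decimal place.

0.6 μg/mL

τ/t½ = 139/44 ≈ 3.1591, so fraction remaining f = (1/2)^(139/44) ≈ 0.1119.
Accumulation ratio R = 1/(1 − f) ≈ 1/0.8881 ≈ 1.1260.
Single-dose peak C₀ = D/Vd = 83/169 ≈ 0.491 μg/mL.
Steady-state peak Cmax,ss = C₀·R ≈ 0.491 × 1.1260 ≈ 0.553 μg/mL.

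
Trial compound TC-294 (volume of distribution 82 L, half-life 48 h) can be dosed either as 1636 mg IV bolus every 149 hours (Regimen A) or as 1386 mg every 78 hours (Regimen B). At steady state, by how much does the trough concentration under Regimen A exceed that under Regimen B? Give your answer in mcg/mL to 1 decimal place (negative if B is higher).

-5.5 mcg/mL

Regimen A: f = (1/2)^(149/48) ≈ 0.1163; Cmin,ss = (1636/82)·f/(1−f) ≈ 2.626 mcg/mL.
Regimen B: f = (1/2)^(78/48) ≈ 0.3242; Cmin,ss = (1386/82)·f/(1−f) ≈ 8.109 mcg/mL.
Difference ≈ 2.626 − 8.109 ≈ -5.483 mcg/mL.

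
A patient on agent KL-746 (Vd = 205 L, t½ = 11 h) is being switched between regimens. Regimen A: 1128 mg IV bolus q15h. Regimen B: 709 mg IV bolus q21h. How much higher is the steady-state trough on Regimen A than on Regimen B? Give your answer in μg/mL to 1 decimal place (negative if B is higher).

Regimen A: f = (1/2)^(15/11) ≈ 0.3886; Cmin,ss = (1128/205)·f/(1−f) ≈ 3.497 μg/mL.
Regimen B: f = (1/2)^(21/11) ≈ 0.2663; Cmin,ss = (709/205)·f/(1−f) ≈ 1.255 μg/mL.
Difference ≈ 3.497 − 1.255 ≈ 2.242 μg/mL.

2.2 μg/mL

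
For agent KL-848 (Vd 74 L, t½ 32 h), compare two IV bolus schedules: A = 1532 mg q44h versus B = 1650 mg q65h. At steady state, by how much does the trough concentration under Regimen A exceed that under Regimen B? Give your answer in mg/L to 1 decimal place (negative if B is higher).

Regimen A: f = (1/2)^(44/32) ≈ 0.3856; Cmin,ss = (1532/74)·f/(1−f) ≈ 12.993 mg/L.
Regimen B: f = (1/2)^(65/32) ≈ 0.2446; Cmin,ss = (1650/74)·f/(1−f) ≈ 7.220 mg/L.
Difference ≈ 12.993 − 7.220 ≈ 5.773 mg/L.

5.8 mg/L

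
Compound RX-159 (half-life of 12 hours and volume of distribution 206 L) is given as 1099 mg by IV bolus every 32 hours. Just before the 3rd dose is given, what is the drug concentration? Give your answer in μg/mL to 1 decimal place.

1.0 μg/mL

f = (1/2)^(τ/t½) = (1/2)^(32/12) ≈ 0.1575.
C₀ = D/Vd = 1099/206 ≈ 5.335 μg/mL.
Before the 3rd dose, 2 doses have been given. Superposition: Cmin = C₀·(f + f²).
≈ 5.335 × (0.1575 + 0.0248) ≈ 5.335 × 0.1823 ≈ 0.973 μg/mL.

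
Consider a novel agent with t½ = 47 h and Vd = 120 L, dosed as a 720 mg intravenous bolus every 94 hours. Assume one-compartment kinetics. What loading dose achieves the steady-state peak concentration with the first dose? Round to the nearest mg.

f = (1/2)^(94/47) ≈ 0.250000; accumulation ratio R = 1/(1−f) ≈ 1.33333.
Loading dose to hit Cmax,ss on first dose: D_load = D_maint·R ≈ 720 × 1.33333 ≈ 960.00 mg.

960 mg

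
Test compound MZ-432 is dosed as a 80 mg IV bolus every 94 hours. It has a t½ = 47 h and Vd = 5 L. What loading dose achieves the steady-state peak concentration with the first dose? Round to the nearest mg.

f = (1/2)^(94/47) ≈ 0.250000; accumulation ratio R = 1/(1−f) ≈ 1.33333.
Loading dose to hit Cmax,ss on first dose: D_load = D_maint·R ≈ 80 × 1.33333 ≈ 106.67 mg.

107 mg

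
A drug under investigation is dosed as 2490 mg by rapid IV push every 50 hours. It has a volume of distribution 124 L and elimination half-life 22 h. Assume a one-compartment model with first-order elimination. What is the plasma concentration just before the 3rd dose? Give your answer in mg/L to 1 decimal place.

5.0 mg/L

f = (1/2)^(τ/t½) = (1/2)^(50/22) ≈ 0.2069.
C₀ = D/Vd = 2490/124 ≈ 20.081 mg/L.
Before the 3rd dose, 2 doses have been given. Superposition: Cmin = C₀·(f + f²).
≈ 20.081 × (0.2069 + 0.0428) ≈ 20.081 × 0.2497 ≈ 5.014 mg/L.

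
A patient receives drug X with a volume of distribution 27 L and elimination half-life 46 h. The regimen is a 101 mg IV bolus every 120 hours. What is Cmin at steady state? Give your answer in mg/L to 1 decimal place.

0.7 mg/L

Over one 120-h interval, 120/46 ≈ 2.6087 half-lives elapse, leaving f ≈ 0.1639 of each dose.
Accumulation ratio R = 1/(1 − f) ≈ 1/0.8361 ≈ 1.1960.
Single-dose peak C₀ = D/Vd = 101/27 ≈ 3.741 mg/L.
Steady-state peak Cmax,ss = C₀·R ≈ 3.741 × 1.1960 ≈ 4.474 mg/L.
Steady-state trough Cmin,ss = Cmax,ss·f ≈ 4.474 × 0.1639 ≈ 0.733 mg/L.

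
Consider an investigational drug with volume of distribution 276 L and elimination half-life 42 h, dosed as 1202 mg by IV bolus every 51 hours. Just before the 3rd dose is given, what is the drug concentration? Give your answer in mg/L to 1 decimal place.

f = (1/2)^(τ/t½) = (1/2)^(51/42) ≈ 0.4310.
C₀ = D/Vd = 1202/276 ≈ 4.355 mg/L.
Before the 3rd dose, 2 doses have been given. Superposition: Cmin = C₀·(f + f²).
≈ 4.355 × (0.4310 + 0.1858) ≈ 4.355 × 0.6168 ≈ 2.686 mg/L.

2.7 mg/L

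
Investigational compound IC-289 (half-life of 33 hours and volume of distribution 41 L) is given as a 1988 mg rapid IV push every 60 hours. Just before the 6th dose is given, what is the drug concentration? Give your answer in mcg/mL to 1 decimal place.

f = (1/2)^(τ/t½) = (1/2)^(60/33) ≈ 0.2836.
C₀ = D/Vd = 1988/41 ≈ 48.488 mcg/mL.
Before the 6th dose, 5 doses have been given. Superposition: Cmin = C₀·(f + f² + … + f^5).
≈ 48.488 × (0.2836 + 0.0804 + 0.0228 + 0.0065 + 0.0018) ≈ 48.488 × 0.3951 ≈ 19.158 mcg/mL.

19.2 mcg/mL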